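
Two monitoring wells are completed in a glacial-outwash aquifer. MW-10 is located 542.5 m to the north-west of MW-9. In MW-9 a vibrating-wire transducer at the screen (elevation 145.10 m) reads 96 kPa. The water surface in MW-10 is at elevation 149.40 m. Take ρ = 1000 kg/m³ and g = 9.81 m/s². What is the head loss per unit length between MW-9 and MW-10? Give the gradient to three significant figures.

i ≈ 0.0101 m/m

Pressure head at MW-9: ψ = P/(ρg) = 96×1000 / (1000 × 9.81) = 9.79 m.
Total head at MW-9: h = z + ψ = 145.10 + 9.79 = 154.89 m.
Total head at MW-10: h = 149.40 m (water level in the piezometer is the total head).
Head difference: h(MW-9) − h(MW-10) = 154.89 − 149.40 = 5.49 m.
Hydraulic gradient: i = |Δh| / L = 5.49 / 542.5 = 0.0101.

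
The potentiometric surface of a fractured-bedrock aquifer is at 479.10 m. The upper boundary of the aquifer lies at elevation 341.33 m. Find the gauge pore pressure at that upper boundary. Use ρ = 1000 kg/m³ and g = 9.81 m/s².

P ≈ 1350 kPa

Pressure head at the aquifer top: ψ = h − z = 479.10 − 341.33 = 137.77 m.
P = ρgψ = 1000 × 9.81 × 137.77 = 1351524 Pa ≈ 1350 kPa.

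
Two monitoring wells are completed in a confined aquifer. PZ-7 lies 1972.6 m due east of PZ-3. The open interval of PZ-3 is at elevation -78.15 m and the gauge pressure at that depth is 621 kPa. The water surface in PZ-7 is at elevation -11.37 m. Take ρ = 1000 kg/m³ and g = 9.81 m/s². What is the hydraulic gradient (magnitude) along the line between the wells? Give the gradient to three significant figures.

Pressure head at PZ-3: ψ = P/(ρg) = 621×1000 / (1000 × 9.81) = 63.30 m.
Total head at PZ-3: h = z + ψ = -78.15 + 63.30 = -14.85 m.
Total head at PZ-7: h = -11.37 m (water level in the piezometer is the total head).
Head difference: h(PZ-3) − h(PZ-7) = -14.85 − (-11.37) = -3.48 m.
Hydraulic gradient: i = |Δh| / L = 3.48 / 1972.6 = 0.00176.

i ≈ 0.00176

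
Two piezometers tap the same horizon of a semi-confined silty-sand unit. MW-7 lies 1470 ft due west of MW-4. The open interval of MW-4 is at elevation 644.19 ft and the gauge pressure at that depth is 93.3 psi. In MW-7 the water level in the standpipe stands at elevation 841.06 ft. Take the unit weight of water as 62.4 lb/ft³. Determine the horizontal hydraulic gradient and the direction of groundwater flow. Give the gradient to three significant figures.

i ≈ 0.0125; groundwater flows toward the west

Pressure head at MW-4: ψ = 144·P/γ = 144 × 93.3 / 62.4 = 215.31 ft.
Total head at MW-4: h = z + ψ = 644.19 + 215.31 = 859.50 ft.
Total head at MW-7: h = 841.06 ft (water level in the piezometer is the total head).
Head difference: h(MW-4) − h(MW-7) = 859.50 − 841.06 = 18.44 ft.
Hydraulic gradient: i = |Δh| / L = 18.44 / 1470 = 0.0125.
Flow is from higher to lower head: from MW-4 toward MW-7, i.e. toward the west.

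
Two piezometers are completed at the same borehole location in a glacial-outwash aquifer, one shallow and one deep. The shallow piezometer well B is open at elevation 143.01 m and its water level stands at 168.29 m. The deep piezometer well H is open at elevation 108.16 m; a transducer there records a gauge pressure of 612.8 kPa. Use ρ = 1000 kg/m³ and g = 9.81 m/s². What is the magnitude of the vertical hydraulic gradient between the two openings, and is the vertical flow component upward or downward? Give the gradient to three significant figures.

|i_v| ≈ 0.0671; vertical flow is upward

Total head at well B: h = 168.29 m (water level in the standpipe).
Pressure head at well H: ψ = P/(ρg) = 612.8×1000 / (1000 × 9.81) = 62.47 m.
Total head at well H: h = z + ψ = 108.16 + 62.47 = 170.63 m.
Δh = h(well B) − h(well H) = 168.29 − 170.63 = -2.34 m.
Vertical separation Δz = 143.01 − 108.16 = 34.85 m.
|i_v| = |Δh| / Δz = 2.34 / 34.85 = 0.0671.
Head is higher in the deep piezometer, so vertical flow is upward (discharge condition).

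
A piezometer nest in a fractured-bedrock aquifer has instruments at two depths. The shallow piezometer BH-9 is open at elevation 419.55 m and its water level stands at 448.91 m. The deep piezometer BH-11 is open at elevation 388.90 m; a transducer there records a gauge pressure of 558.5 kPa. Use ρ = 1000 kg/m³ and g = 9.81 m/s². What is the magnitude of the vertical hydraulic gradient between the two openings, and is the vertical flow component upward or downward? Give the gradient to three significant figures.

Total head at BH-9: h = 448.91 m (water level in the standpipe).
Pressure head at BH-11: ψ = P/(ρg) = 558.5×1000 / (1000 × 9.81) = 56.93 m.
Total head at BH-11: h = z + ψ = 388.90 + 56.93 = 445.83 m.
Δh = h(BH-9) − h(BH-11) = 448.91 − 445.83 = 3.08 m.
Vertical separation Δz = 419.55 − 388.90 = 30.65 m.
|i_v| = |Δh| / Δz = 3.08 / 30.65 = 0.100.
Head is higher in the shallow piezometer, so vertical flow is downward (recharge condition).

|i_v| ≈ 0.100; vertical flow is downward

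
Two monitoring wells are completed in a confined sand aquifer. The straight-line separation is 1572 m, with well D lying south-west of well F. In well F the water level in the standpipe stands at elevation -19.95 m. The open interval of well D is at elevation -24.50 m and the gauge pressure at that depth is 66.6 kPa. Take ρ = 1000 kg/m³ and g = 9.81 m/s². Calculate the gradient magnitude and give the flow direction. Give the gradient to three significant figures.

Total head at well F: h = -19.95 m (water level in the piezometer is the total head).
Pressure head at well D: ψ = P/(ρg) = 66.6×1000 / (1000 × 9.81) = 6.79 m.
Total head at well D: h = z + ψ = -24.50 + 6.79 = -17.71 m.
Head difference: h(well F) − h(well D) = -19.95 − (-17.71) = -2.24 m.
Hydraulic gradient: i = |Δh| / L = 2.24 / 1572 = 0.00142.
Flow is from higher to lower head: from well D toward well F, i.e. toward the north-east.

i ≈ 0.00142; groundwater flows toward the north-east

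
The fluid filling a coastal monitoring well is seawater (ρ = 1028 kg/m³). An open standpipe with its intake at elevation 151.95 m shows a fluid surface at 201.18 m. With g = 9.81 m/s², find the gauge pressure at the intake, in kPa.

Pressure head ψ = h − z = 201.18 − 151.95 = 49.23 m.
P = ρgψ = 1028 × 9.81 × 49.23 = 496469 Pa ≈ 496 kPa.

P ≈ 496 kPa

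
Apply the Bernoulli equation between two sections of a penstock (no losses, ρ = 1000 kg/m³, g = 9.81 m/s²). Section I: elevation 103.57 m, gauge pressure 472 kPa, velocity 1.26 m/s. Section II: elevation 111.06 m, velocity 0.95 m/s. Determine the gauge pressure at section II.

P₂ ≈ 399 kPa

Pressure head at I: ψ₁ = P₁/(ρg) = 472×1000 / (1000 × 9.81) = 48.11 m.
Velocity heads: v₁²/2g = 1.26²/19.62 = 0.081 m; v₂²/2g = 0.95²/19.62 = 0.046 m.
Total head H = z₁ + ψ₁ + v₁²/2g = 103.57 + 48.11 + 0.081 = 151.76 m.
ψ₂ = H − z₂ − v₂²/2g = 151.76 − 111.06 − 0.046 = 40.65 m.
P₂ = ρgψ₂ = 1000 × 9.81 × 40.65 ≈ 399 kPa.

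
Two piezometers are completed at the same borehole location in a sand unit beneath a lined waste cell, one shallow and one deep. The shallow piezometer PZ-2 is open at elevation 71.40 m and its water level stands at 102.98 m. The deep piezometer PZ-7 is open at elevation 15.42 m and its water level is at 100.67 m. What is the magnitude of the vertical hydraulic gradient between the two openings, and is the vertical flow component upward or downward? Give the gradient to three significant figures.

|i_v| ≈ 0.0413; vertical flow is downward

Total head at PZ-2: h = 102.98 m (water level in the standpipe).
Total head at PZ-7: h = 100.67 m.
Δh = h(PZ-2) − h(PZ-7) = 102.98 − 100.67 = 2.31 m.
Vertical separation Δz = 71.40 − 15.42 = 55.98 m.
|i_v| = |Δh| / Δz = 2.31 / 55.98 = 0.0413.
Head is higher in the shallow piezometer, so vertical flow is downward (recharge condition).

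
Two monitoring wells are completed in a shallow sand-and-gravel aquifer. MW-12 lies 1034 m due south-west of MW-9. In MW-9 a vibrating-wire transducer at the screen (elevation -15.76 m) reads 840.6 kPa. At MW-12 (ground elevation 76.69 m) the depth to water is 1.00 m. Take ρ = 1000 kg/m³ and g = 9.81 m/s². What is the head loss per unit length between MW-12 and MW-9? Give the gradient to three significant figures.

Pressure head at MW-9: ψ = P/(ρg) = 840.6×1000 / (1000 × 9.81) = 85.69 m.
Total head at MW-9: h = z + ψ = -15.76 + 85.69 = 69.93 m.
Total head at MW-12: h = 76.69 − 1.00 = 75.69 m.
Head difference: h(MW-9) − h(MW-12) = 69.93 − 75.69 = -5.76 m.
Hydraulic gradient: i = |Δh| / L = 5.76 / 1034 = 0.00557.

i ≈ 0.00557 m/m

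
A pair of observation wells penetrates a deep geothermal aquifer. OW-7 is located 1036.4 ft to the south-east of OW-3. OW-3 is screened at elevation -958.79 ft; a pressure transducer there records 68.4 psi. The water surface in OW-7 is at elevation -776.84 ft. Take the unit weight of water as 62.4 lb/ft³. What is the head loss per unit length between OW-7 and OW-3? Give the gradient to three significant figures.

i ≈ 0.0233 ft/ft

Pressure head at OW-3: ψ = 144·P/γ = 144 × 68.4 / 62.4 = 157.85 ft.
Total head at OW-3: h = z + ψ = -958.79 + 157.85 = -800.94 ft.
Total head at OW-7: h = -776.84 ft (water level in the piezometer is the total head).
Head difference: h(OW-3) − h(OW-7) = -800.94 − (-776.84) = -24.10 ft.
Hydraulic gradient: i = |Δh| / L = 24.10 / 1036.4 = 0.0233.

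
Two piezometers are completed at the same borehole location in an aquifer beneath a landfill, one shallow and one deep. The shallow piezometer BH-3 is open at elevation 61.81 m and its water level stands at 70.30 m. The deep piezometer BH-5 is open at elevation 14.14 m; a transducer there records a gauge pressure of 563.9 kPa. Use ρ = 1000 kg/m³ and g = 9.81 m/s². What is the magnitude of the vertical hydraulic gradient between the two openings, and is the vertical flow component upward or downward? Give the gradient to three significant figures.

|i_v| ≈ 0.0277; vertical flow is upward

Total head at BH-3: h = 70.30 m (water level in the standpipe).
Pressure head at BH-5: ψ = P/(ρg) = 563.9×1000 / (1000 × 9.81) = 57.48 m.
Total head at BH-5: h = z + ψ = 14.14 + 57.48 = 71.62 m.
Δh = h(BH-3) − h(BH-5) = 70.30 − 71.62 = -1.32 m.
Vertical separation Δz = 61.81 − 14.14 = 47.67 m.
|i_v| = |Δh| / Δz = 1.32 / 47.67 = 0.0277.
Head is higher in the deep piezometer, so vertical flow is upward (discharge condition).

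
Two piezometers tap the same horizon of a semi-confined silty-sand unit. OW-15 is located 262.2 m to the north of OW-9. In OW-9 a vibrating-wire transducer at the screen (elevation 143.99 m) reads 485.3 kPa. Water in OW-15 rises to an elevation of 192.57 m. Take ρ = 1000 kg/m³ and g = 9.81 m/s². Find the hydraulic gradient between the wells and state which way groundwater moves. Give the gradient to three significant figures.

i ≈ 0.00339; groundwater flows toward the north

Pressure head at OW-9: ψ = P/(ρg) = 485.3×1000 / (1000 × 9.81) = 49.47 m.
Total head at OW-9: h = z + ψ = 143.99 + 49.47 = 193.46 m.
Total head at OW-15: h = 192.57 m (water level in the piezometer is the total head).
Head difference: h(OW-9) − h(OW-15) = 193.46 − 192.57 = 0.89 m.
Hydraulic gradient: i = |Δh| / L = 0.89 / 262.2 = 0.00339.
Flow is from higher to lower head: from OW-9 toward OW-15, i.e. toward the north.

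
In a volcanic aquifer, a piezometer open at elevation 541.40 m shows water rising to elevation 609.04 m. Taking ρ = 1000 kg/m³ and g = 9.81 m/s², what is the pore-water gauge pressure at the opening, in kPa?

P ≈ 664 kPa

Pressure head ψ = h − z = 609.04 − 541.40 = 67.64 m.
P = ρgψ = 1000 × 9.81 × 67.64 = 663548 Pa ≈ 664 kPa.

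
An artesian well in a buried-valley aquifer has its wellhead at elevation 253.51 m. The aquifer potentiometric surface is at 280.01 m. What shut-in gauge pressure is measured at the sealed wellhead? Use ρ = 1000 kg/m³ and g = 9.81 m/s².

P ≈ 260 kPa

Head above the cap: Δh = 280.01 − 253.51 = 26.50 m.
P = ρgΔh = 1000 × 9.81 × 26.50 = 259965 Pa ≈ 260 kPa.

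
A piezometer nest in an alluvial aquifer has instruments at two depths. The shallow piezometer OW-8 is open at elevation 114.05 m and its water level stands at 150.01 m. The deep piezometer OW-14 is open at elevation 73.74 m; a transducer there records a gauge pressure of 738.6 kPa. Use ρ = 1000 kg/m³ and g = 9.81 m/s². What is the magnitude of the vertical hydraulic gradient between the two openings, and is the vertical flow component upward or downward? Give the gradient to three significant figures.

Total head at OW-8: h = 150.01 m (water level in the standpipe).
Pressure head at OW-14: ψ = P/(ρg) = 738.6×1000 / (1000 × 9.81) = 75.29 m.
Total head at OW-14: h = z + ψ = 73.74 + 75.29 = 149.03 m.
Δh = h(OW-8) − h(OW-14) = 150.01 − 149.03 = 0.98 m.
Vertical separation Δz = 114.05 − 73.74 = 40.31 m.
|i_v| = |Δh| / Δz = 0.98 / 40.31 = 0.0243.
Head is higher in the shallow piezometer, so vertical flow is downward (recharge condition).

|i_v| ≈ 0.0243; vertical flow is downward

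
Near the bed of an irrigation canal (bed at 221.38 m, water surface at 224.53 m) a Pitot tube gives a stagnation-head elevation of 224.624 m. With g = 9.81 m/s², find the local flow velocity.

v ≈ 1.36 m/s

Near the bed, under hydrostatic conditions, the piezometric head (z + ψ) equals the free-surface elevation, 224.53 m.
Velocity head = total − piezometric = 224.624 − 224.53 = 0.094 m.
v = √(2g·h_v) = √(2 × 9.81 × 0.094) = 1.36 m/s.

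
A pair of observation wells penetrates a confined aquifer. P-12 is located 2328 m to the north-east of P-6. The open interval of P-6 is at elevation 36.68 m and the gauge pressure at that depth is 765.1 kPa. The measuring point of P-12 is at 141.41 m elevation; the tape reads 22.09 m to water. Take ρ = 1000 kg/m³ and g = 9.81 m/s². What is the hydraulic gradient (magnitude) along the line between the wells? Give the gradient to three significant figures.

Pressure head at P-6: ψ = P/(ρg) = 765.1×1000 / (1000 × 9.81) = 77.99 m.
Total head at P-6: h = z + ψ = 36.68 + 77.99 = 114.67 m.
Total head at P-12: h = 141.41 − 22.09 = 119.32 m.
Head difference: h(P-6) − h(P-12) = 114.67 − 119.32 = -4.65 m.
Hydraulic gradient: i = |Δh| / L = 4.65 / 2328 = 0.00200.

i ≈ 0.00200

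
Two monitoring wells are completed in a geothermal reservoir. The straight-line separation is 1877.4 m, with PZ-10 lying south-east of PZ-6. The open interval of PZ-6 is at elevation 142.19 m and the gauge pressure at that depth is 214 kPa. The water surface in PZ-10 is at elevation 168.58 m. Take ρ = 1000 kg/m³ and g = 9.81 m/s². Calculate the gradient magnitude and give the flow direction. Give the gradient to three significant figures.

i ≈ 0.00244; groundwater flows toward the north-west

Pressure head at PZ-6: ψ = P/(ρg) = 214×1000 / (1000 × 9.81) = 21.81 m.
Total head at PZ-6: h = z + ψ = 142.19 + 21.81 = 164.00 m.
Total head at PZ-10: h = 168.58 m (water level in the piezometer is the total head).
Head difference: h(PZ-6) − h(PZ-10) = 164.00 − 168.58 = -4.58 m.
Hydraulic gradient: i = |Δh| / L = 4.58 / 1877.4 = 0.00244.
Flow is from higher to lower head: from PZ-10 toward PZ-6, i.e. toward the north-west.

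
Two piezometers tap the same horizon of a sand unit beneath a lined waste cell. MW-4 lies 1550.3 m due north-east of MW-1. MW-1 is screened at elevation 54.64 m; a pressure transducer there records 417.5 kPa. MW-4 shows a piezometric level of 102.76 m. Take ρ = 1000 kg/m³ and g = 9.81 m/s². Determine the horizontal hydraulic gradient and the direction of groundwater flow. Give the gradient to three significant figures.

Pressure head at MW-1: ψ = P/(ρg) = 417.5×1000 / (1000 × 9.81) = 42.56 m.
Total head at MW-1: h = z + ψ = 54.64 + 42.56 = 97.20 m.
Total head at MW-4: h = 102.76 m (water level in the piezometer is the total head).
Head difference: h(MW-1) − h(MW-4) = 97.20 − 102.76 = -5.56 m.
Hydraulic gradient: i = |Δh| / L = 5.56 / 1550.3 = 0.00359.
Flow is from higher to lower head: from MW-4 toward MW-1, i.e. toward the south-west.

i ≈ 0.00359; groundwater flows toward the south-west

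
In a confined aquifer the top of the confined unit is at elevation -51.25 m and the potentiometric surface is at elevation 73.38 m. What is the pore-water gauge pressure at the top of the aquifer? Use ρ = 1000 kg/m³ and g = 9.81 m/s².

Pressure head at the aquifer top: ψ = h − z = 73.38 − (-51.25) = 124.63 m.
P = ρgψ = 1000 × 9.81 × 124.63 = 1222620 Pa ≈ 1220 kPa.

P ≈ 1220 kPa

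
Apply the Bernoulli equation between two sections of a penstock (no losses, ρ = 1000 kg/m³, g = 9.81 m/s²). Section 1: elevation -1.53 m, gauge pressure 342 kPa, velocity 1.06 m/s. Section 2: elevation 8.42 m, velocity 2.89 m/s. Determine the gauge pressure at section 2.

P₂ ≈ 241 kPa

Pressure head at 1: ψ₁ = P₁/(ρg) = 342×1000 / (1000 × 9.81) = 34.86 m.
Velocity heads: v₁²/2g = 1.06²/19.62 = 0.057 m; v₂²/2g = 2.89²/19.62 = 0.426 m.
Total head H = z₁ + ψ₁ + v₁²/2g = -1.53 + 34.86 + 0.057 = 33.39 m.
ψ₂ = H − z₂ − v₂²/2g = 33.39 − 8.42 − 0.426 = 24.54 m.
P₂ = ρgψ₂ = 1000 × 9.81 × 24.54 ≈ 241 kPa.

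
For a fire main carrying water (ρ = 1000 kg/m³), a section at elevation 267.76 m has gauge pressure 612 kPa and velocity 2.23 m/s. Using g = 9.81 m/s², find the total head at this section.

Pressure head ψ = P/(ρg) = 612×1000 / (1000 × 9.81) = 62.39 m.
Velocity head = v²/(2g) = 2.23² / (2 × 9.81) = 0.253 m.
h = z + ψ + v²/(2g) = 267.76 + 62.39 + 0.253 = 330.40 m.

h ≈ 330.40 m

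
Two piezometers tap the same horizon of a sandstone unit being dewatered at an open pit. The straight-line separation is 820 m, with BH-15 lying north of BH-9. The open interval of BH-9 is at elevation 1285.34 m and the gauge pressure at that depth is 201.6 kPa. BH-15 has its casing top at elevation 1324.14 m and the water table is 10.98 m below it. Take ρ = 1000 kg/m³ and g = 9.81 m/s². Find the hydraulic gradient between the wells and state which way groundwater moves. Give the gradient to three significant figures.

Pressure head at BH-9: ψ = P/(ρg) = 201.6×1000 / (1000 × 9.81) = 20.55 m.
Total head at BH-9: h = z + ψ = 1285.34 + 20.55 = 1305.89 m.
Total head at BH-15: h = 1324.14 − 10.98 = 1313.16 m.
Head difference: h(BH-9) − h(BH-15) = 1305.89 − 1313.16 = -7.27 m.
Hydraulic gradient: i = |Δh| / L = 7.27 / 820 = 0.00887.
Flow is from higher to lower head: from BH-15 toward BH-9, i.e. toward the south.

i ≈ 0.00887; groundwater flows toward the south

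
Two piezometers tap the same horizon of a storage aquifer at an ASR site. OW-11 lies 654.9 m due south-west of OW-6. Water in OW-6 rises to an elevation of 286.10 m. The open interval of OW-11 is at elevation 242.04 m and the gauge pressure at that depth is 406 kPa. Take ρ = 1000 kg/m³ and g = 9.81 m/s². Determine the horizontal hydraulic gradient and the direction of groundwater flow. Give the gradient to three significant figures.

Total head at OW-6: h = 286.10 m (water level in the piezometer is the total head).
Pressure head at OW-11: ψ = P/(ρg) = 406×1000 / (1000 × 9.81) = 41.39 m.
Total head at OW-11: h = z + ψ = 242.04 + 41.39 = 283.43 m.
Head difference: h(OW-6) − h(OW-11) = 286.10 − 283.43 = 2.67 m.
Hydraulic gradient: i = |Δh| / L = 2.67 / 654.9 = 0.00408.
Flow is from higher to lower head: from OW-6 toward OW-11, i.e. toward the south-west.

i ≈ 0.00408; groundwater flows toward the south-west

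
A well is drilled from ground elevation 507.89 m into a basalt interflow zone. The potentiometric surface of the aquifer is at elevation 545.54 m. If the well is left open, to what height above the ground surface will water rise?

≈ 37.65 m above ground

Water rises to the potentiometric surface, so the rise above ground = 545.54 − 507.89 = 37.65 m.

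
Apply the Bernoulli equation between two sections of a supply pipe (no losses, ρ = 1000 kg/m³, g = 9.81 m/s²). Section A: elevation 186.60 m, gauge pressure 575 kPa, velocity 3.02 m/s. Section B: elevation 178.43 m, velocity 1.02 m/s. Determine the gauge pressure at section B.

Pressure head at A: ψ₁ = P₁/(ρg) = 575×1000 / (1000 × 9.81) = 58.61 m.
Velocity heads: v₁²/2g = 3.02²/19.62 = 0.465 m; v₂²/2g = 1.02²/19.62 = 0.053 m.
Total head H = z₁ + ψ₁ + v₁²/2g = 186.60 + 58.61 + 0.465 = 245.67 m.
ψ₂ = H − z₂ − v₂²/2g = 245.67 − 178.43 − 0.053 = 67.19 m.
P₂ = ρgψ₂ = 1000 × 9.81 × 67.19 ≈ 659 kPa.

P₂ ≈ 659 kPa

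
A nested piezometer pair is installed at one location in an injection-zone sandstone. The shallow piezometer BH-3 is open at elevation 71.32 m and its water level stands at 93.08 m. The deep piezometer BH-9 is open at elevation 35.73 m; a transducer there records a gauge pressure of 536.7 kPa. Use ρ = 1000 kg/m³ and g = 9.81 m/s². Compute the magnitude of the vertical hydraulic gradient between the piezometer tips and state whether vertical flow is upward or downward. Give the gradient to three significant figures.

Total head at BH-3: h = 93.08 m (water level in the standpipe).
Pressure head at BH-9: ψ = P/(ρg) = 536.7×1000 / (1000 × 9.81) = 54.71 m.
Total head at BH-9: h = z + ψ = 35.73 + 54.71 = 90.44 m.
Δh = h(BH-3) − h(BH-9) = 93.08 − 90.44 = 2.64 m.
Vertical separation Δz = 71.32 − 35.73 = 35.59 m.
|i_v| = |Δh| / Δz = 2.64 / 35.59 = 0.0742.
Head is higher in the shallow piezometer, so vertical flow is downward (recharge condition).

|i_v| ≈ 0.0742; vertical flow is downward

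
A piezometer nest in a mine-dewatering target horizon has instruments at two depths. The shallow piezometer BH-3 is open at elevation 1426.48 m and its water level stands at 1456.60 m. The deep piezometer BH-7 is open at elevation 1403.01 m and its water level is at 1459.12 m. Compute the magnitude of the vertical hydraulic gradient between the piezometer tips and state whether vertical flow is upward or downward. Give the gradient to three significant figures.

Total head at BH-3: h = 1456.60 m (water level in the standpipe).
Total head at BH-7: h = 1459.12 m.
Δh = h(BH-3) − h(BH-7) = 1456.60 − 1459.12 = -2.52 m.
Vertical separation Δz = 1426.48 − 1403.01 = 23.47 m.
|i_v| = |Δh| / Δz = 2.52 / 23.47 = 0.107.
Head is higher in the deep piezometer, so vertical flow is upward (discharge condition).

|i_v| ≈ 0.107; vertical flow is upward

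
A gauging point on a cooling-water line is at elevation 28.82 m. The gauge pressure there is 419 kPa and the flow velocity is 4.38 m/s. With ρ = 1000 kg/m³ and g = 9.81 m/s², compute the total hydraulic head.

h ≈ 72.51 m

Pressure head ψ = P/(ρg) = 419×1000 / (1000 × 9.81) = 42.71 m.
Velocity head = v²/(2g) = 4.38² / (2 × 9.81) = 0.978 m.
h = z + ψ + v²/(2g) = 28.82 + 42.71 + 0.978 = 72.51 m.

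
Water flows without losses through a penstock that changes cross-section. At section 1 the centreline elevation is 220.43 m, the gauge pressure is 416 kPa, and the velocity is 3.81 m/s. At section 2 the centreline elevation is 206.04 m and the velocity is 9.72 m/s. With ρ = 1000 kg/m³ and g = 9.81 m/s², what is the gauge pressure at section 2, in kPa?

P₂ ≈ 517 kPa

Pressure head at 1: ψ₁ = P₁/(ρg) = 416×1000 / (1000 × 9.81) = 42.41 m.
Velocity heads: v₁²/2g = 3.81²/19.62 = 0.740 m; v₂²/2g = 9.72²/19.62 = 4.815 m.
Total head H = z₁ + ψ₁ + v₁²/2g = 220.43 + 42.41 + 0.740 = 263.58 m.
ψ₂ = H − z₂ − v₂²/2g = 263.58 − 206.04 − 4.815 = 52.72 m.
P₂ = ρgψ₂ = 1000 × 9.81 × 52.72 ≈ 517 kPa.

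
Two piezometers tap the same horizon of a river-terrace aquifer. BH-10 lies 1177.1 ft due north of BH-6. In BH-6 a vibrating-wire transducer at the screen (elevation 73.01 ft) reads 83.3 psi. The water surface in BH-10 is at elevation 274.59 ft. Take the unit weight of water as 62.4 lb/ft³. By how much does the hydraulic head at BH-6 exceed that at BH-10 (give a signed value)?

Pressure head at BH-6: ψ = 144·P/γ = 144 × 83.3 / 62.4 = 192.23 ft.
Total head at BH-6: h = z + ψ = 73.01 + 192.23 = 265.24 ft.
Total head at BH-10: h = 274.59 ft (water level in the piezometer is the total head).
Head difference: h(BH-6) − h(BH-10) = 265.24 − 274.59 = -9.35 ft.

Δh ≈ -9.35 ft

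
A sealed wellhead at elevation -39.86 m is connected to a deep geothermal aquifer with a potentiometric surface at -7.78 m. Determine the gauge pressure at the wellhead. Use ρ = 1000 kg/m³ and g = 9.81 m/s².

Head above the cap: Δh = -7.78 − (-39.86) = 32.08 m.
P = ρgΔh = 1000 × 9.81 × 32.08 = 314705 Pa ≈ 315 kPa.

P ≈ 315 kPa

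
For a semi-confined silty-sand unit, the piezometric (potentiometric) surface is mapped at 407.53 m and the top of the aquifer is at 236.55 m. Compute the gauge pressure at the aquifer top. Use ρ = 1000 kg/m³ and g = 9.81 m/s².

Pressure head at the aquifer top: ψ = h − z = 407.53 − 236.55 = 170.98 m.
P = ρgψ = 1000 × 9.81 × 170.98 = 1677314 Pa ≈ 1680 kPa.

P ≈ 1680 kPa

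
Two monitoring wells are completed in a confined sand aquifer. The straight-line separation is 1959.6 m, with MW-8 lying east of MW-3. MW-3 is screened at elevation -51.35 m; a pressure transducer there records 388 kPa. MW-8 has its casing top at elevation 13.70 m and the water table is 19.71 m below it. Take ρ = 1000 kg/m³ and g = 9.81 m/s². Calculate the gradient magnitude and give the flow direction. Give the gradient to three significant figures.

Pressure head at MW-3: ψ = P/(ρg) = 388×1000 / (1000 × 9.81) = 39.55 m.
Total head at MW-3: h = z + ψ = -51.35 + 39.55 = -11.80 m.
Total head at MW-8: h = 13.70 − 19.71 = -6.01 m.
Head difference: h(MW-3) − h(MW-8) = -11.80 − (-6.01) = -5.79 m.
Hydraulic gradient: i = |Δh| / L = 5.79 / 1959.6 = 0.00295.
Flow is from higher to lower head: from MW-8 toward MW-3, i.e. toward the west.

i ≈ 0.00295; groundwater flows toward the west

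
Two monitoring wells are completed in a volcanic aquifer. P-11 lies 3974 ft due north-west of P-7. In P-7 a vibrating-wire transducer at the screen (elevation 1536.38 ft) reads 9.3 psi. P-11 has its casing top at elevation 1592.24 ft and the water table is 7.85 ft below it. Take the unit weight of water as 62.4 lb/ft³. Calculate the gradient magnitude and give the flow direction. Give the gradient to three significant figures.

i ≈ 0.00668; groundwater flows toward the south-east

Pressure head at P-7: ψ = 144·P/γ = 144 × 9.3 / 62.4 = 21.46 ft.
Total head at P-7: h = z + ψ = 1536.38 + 21.46 = 1557.84 ft.
Total head at P-11: h = 1592.24 − 7.85 = 1584.39 ft.
Head difference: h(P-7) − h(P-11) = 1557.84 − 1584.39 = -26.55 ft.
Hydraulic gradient: i = |Δh| / L = 26.55 / 3974 = 0.00668.
Flow is from higher to lower head: from P-11 toward P-7, i.e. toward the south-east.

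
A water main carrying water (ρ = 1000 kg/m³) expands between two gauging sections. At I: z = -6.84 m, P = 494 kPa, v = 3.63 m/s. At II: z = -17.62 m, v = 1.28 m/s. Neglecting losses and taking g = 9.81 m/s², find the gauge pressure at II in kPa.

Pressure head at I: ψ₁ = P₁/(ρg) = 494×1000 / (1000 × 9.81) = 50.36 m.
Velocity heads: v₁²/2g = 3.63²/19.62 = 0.672 m; v₂²/2g = 1.28²/19.62 = 0.084 m.
Total head H = z₁ + ψ₁ + v₁²/2g = -6.84 + 50.36 + 0.672 = 44.19 m.
ψ₂ = H − z₂ − v₂²/2g = 44.19 − (-17.62) − 0.084 = 61.73 m.
P₂ = ρgψ₂ = 1000 × 9.81 × 61.73 ≈ 606 kPa.

P₂ ≈ 606 kPa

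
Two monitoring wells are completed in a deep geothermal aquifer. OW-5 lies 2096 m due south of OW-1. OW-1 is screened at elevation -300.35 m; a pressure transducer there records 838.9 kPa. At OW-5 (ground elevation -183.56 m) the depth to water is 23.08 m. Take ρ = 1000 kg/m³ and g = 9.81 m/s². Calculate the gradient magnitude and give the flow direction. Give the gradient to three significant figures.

Pressure head at OW-1: ψ = P/(ρg) = 838.9×1000 / (1000 × 9.81) = 85.51 m.
Total head at OW-1: h = z + ψ = -300.35 + 85.51 = -214.84 m.
Total head at OW-5: h = -183.56 − 23.08 = -206.64 m.
Head difference: h(OW-1) − h(OW-5) = -214.84 − (-206.64) = -8.20 m.
Hydraulic gradient: i = |Δh| / L = 8.20 / 2096 = 0.00391.
Flow is from higher to lower head: from OW-5 toward OW-1, i.e. toward the north.

i ≈ 0.00391; groundwater flows toward the north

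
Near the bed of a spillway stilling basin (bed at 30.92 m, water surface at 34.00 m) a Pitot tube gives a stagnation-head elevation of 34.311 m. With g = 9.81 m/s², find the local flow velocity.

v ≈ 2.47 m/s

Near the bed, under hydrostatic conditions, the piezometric head (z + ψ) equals the free-surface elevation, 34.00 m.
Velocity head = total − piezometric = 34.311 − 34.00 = 0.311 m.
v = √(2g·h_v) = √(2 × 9.81 × 0.311) = 2.47 m/s.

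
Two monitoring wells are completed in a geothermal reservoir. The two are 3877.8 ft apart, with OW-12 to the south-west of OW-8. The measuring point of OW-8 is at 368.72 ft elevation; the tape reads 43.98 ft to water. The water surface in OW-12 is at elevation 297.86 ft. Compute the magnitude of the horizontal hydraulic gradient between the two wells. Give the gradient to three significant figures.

i ≈ 0.00693

Total head at OW-8: h = 368.72 − 43.98 = 324.74 ft.
Total head at OW-12: h = 297.86 ft (water level in the piezometer is the total head).
Head difference: h(OW-8) − h(OW-12) = 324.74 − 297.86 = 26.88 ft.
Hydraulic gradient: i = |Δh| / L = 26.88 / 3877.8 = 0.00693.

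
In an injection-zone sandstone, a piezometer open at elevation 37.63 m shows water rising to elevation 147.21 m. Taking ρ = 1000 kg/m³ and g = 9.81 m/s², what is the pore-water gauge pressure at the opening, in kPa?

P ≈ 1070 kPa

Pressure head ψ = h − z = 147.21 − 37.63 = 109.58 m.
P = ρgψ = 1000 × 9.81 × 109.58 = 1074980 Pa ≈ 1070 kPa.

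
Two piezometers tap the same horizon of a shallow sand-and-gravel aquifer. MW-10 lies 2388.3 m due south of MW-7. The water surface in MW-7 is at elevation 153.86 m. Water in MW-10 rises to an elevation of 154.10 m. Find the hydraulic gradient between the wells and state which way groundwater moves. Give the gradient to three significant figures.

i ≈ 0.000100; groundwater flows toward the north

Total head at MW-7: h = 153.86 m (water level in the piezometer is the total head).
Total head at MW-10: h = 154.10 m (water level in the piezometer is the total head).
Head difference: h(MW-7) − h(MW-10) = 153.86 − 154.10 = -0.24 m.
Hydraulic gradient: i = |Δh| / L = 0.24 / 2388.3 = 0.000100.
Flow is from higher to lower head: from MW-10 toward MW-7, i.e. toward the north.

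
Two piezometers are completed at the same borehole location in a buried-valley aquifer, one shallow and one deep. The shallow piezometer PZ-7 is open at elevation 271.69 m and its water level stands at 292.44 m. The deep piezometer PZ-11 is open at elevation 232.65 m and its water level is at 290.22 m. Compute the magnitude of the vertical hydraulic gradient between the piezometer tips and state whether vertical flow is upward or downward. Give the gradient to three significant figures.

Total head at PZ-7: h = 292.44 m (water level in the standpipe).
Total head at PZ-11: h = 290.22 m.
Δh = h(PZ-7) − h(PZ-11) = 292.44 − 290.22 = 2.22 m.
Vertical separation Δz = 271.69 − 232.65 = 39.04 m.
|i_v| = |Δh| / Δz = 2.22 / 39.04 = 0.0569.
Head is higher in the shallow piezometer, so vertical flow is downward (recharge condition).

|i_v| ≈ 0.0569; vertical flow is downward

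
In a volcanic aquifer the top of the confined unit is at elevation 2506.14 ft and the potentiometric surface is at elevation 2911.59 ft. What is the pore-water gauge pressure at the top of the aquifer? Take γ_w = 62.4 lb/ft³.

P ≈ 176 psi

Pressure head at the aquifer top: ψ = h − z = 2911.59 − 2506.14 = 405.45 ft.
P = γψ/144 = 62.4 × 405.45 / 144 = 176 psi.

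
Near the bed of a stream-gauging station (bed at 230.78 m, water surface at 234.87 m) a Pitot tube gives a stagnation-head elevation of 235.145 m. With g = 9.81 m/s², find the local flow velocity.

v ≈ 2.32 m/s

Near the bed, under hydrostatic conditions, the piezometric head (z + ψ) equals the free-surface elevation, 234.87 m.
Velocity head = total − piezometric = 235.145 − 234.87 = 0.275 m.
v = √(2g·h_v) = √(2 × 9.81 × 0.275) = 2.32 m/s.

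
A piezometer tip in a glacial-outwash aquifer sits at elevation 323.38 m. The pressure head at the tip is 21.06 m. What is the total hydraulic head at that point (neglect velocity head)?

h = z + ψ = 323.38 + 21.06 = 344.44 m.

h ≈ 344.44 m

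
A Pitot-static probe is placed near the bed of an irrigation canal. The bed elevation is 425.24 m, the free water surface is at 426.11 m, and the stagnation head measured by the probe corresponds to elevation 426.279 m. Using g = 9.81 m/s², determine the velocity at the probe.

v ≈ 1.82 m/s

Near the bed, under hydrostatic conditions, the piezometric head (z + ψ) equals the free-surface elevation, 426.11 m.
Velocity head = total − piezometric = 426.279 − 426.11 = 0.169 m.
v = √(2g·h_v) = √(2 × 9.81 × 0.169) = 1.82 m/s.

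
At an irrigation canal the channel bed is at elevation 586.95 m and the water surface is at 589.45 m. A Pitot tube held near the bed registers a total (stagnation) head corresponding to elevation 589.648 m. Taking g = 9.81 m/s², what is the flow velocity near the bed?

v ≈ 1.97 m/s

Near the bed, under hydrostatic conditions, the piezometric head (z + ψ) equals the free-surface elevation, 589.45 m.
Velocity head = total − piezometric = 589.648 − 589.45 = 0.198 m.
v = √(2g·h_v) = √(2 × 9.81 × 0.198) = 1.97 m/s.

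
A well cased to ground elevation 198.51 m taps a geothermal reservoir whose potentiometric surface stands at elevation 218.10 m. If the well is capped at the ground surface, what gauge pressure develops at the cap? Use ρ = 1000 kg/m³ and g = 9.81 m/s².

Head above the cap: Δh = 218.10 − 198.51 = 19.59 m.
P = ρgΔh = 1000 × 9.81 × 19.59 = 192178 Pa ≈ 192 kPa.

P ≈ 192 kPa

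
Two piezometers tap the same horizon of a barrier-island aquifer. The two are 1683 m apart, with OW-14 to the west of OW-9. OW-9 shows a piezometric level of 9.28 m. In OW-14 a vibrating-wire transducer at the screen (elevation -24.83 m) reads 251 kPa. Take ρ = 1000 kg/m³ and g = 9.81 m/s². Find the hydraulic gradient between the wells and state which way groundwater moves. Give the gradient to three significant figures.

Total head at OW-9: h = 9.28 m (water level in the piezometer is the total head).
Pressure head at OW-14: ψ = P/(ρg) = 251×1000 / (1000 × 9.81) = 25.59 m.
Total head at OW-14: h = z + ψ = -24.83 + 25.59 = 0.76 m.
Head difference: h(OW-9) − h(OW-14) = 9.28 − 0.76 = 8.52 m.
Hydraulic gradient: i = |Δh| / L = 8.52 / 1683 = 0.00506.
Flow is from higher to lower head: from OW-9 toward OW-14, i.e. toward the west.

i ≈ 0.00506; groundwater flows toward the west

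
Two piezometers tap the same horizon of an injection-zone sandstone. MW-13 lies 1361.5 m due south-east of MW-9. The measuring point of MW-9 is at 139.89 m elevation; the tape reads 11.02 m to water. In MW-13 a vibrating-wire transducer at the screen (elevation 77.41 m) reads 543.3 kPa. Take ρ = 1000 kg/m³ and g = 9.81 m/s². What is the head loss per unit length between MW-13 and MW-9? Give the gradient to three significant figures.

Total head at MW-9: h = 139.89 − 11.02 = 128.87 m.
Pressure head at MW-13: ψ = P/(ρg) = 543.3×1000 / (1000 × 9.81) = 55.38 m.
Total head at MW-13: h = z + ψ = 77.41 + 55.38 = 132.79 m.
Head difference: h(MW-9) − h(MW-13) = 128.87 − 132.79 = -3.92 m.
Hydraulic gradient: i = |Δh| / L = 3.92 / 1361.5 = 0.00288.

i ≈ 0.00288 m/m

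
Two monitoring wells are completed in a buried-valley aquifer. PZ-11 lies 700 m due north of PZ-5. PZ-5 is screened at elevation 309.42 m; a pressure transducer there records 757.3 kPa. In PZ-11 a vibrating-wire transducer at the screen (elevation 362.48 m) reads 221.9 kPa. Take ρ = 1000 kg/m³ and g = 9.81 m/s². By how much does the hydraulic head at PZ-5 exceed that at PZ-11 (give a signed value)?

Pressure head at PZ-5: ψ = P/(ρg) = 757.3×1000 / (1000 × 9.81) = 77.20 m.
Total head at PZ-5: h = z + ψ = 309.42 + 77.20 = 386.62 m.
Pressure head at PZ-11: ψ = P/(ρg) = 221.9×1000 / (1000 × 9.81) = 22.62 m.
Total head at PZ-11: h = z + ψ = 362.48 + 22.62 = 385.10 m.
Head difference: h(PZ-5) − h(PZ-11) = 386.62 − 385.10 = 1.52 m.

Δh ≈ 1.52 m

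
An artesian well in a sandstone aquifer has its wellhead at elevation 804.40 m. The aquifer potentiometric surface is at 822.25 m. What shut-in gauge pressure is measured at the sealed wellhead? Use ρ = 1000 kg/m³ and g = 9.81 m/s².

Head above the cap: Δh = 822.25 − 804.40 = 17.85 m.
P = ρgΔh = 1000 × 9.81 × 17.85 = 175108 Pa ≈ 175 kPa.

P ≈ 175 kPa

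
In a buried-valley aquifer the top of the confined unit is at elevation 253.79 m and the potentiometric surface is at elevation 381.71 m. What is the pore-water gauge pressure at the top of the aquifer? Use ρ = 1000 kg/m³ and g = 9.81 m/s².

Pressure head at the aquifer top: ψ = h − z = 381.71 − 253.79 = 127.92 m.
P = ρgψ = 1000 × 9.81 × 127.92 = 1254895 Pa ≈ 1250 kPa.

P ≈ 1250 kPa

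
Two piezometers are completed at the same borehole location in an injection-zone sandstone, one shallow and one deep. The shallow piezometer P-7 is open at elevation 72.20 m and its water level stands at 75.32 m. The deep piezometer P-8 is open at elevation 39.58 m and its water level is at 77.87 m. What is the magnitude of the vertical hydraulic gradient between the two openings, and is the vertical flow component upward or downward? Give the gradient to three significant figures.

Total head at P-7: h = 75.32 m (water level in the standpipe).
Total head at P-8: h = 77.87 m.
Δh = h(P-7) − h(P-8) = 75.32 − 77.87 = -2.55 m.
Vertical separation Δz = 72.20 − 39.58 = 32.62 m.
|i_v| = |Δh| / Δz = 2.55 / 32.62 = 0.0782.
Head is higher in the deep piezometer, so vertical flow is upward (discharge condition).

|i_v| ≈ 0.0782; vertical flow is upward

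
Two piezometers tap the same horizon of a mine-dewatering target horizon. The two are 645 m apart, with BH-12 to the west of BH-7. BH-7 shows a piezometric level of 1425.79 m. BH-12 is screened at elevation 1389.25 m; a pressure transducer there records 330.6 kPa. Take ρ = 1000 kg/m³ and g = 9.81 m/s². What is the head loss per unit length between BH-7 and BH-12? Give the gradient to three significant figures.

i ≈ 0.00440 m/m

Total head at BH-7: h = 1425.79 m (water level in the piezometer is the total head).
Pressure head at BH-12: ψ = P/(ρg) = 330.6×1000 / (1000 × 9.81) = 33.70 m.
Total head at BH-12: h = z + ψ = 1389.25 + 33.70 = 1422.95 m.
Head difference: h(BH-7) − h(BH-12) = 1425.79 − 1422.95 = 2.84 m.
Hydraulic gradient: i = |Δh| / L = 2.84 / 645 = 0.00440.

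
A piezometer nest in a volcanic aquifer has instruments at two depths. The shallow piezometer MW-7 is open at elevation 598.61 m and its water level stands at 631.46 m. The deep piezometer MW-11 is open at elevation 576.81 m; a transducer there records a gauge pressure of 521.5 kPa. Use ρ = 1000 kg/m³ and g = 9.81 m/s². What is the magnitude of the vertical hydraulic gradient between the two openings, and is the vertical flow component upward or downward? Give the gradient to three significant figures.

|i_v| ≈ 0.0683; vertical flow is downward

Total head at MW-7: h = 631.46 m (water level in the standpipe).
Pressure head at MW-11: ψ = P/(ρg) = 521.5×1000 / (1000 × 9.81) = 53.16 m.
Total head at MW-11: h = z + ψ = 576.81 + 53.16 = 629.97 m.
Δh = h(MW-7) − h(MW-11) = 631.46 − 629.97 = 1.49 m.
Vertical separation Δz = 598.61 − 576.81 = 21.80 m.
|i_v| = |Δh| / Δz = 1.49 / 21.80 = 0.0683.
Head is higher in the shallow piezometer, so vertical flow is downward (recharge condition).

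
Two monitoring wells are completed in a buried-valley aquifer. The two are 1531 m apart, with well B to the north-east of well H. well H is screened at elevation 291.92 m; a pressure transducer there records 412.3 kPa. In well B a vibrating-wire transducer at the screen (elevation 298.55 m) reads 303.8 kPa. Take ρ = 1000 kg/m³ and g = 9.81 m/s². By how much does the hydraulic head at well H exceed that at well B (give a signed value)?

Δh ≈ 4.43 m

Pressure head at well H: ψ = P/(ρg) = 412.3×1000 / (1000 × 9.81) = 42.03 m.
Total head at well H: h = z + ψ = 291.92 + 42.03 = 333.95 m.
Pressure head at well B: ψ = P/(ρg) = 303.8×1000 / (1000 × 9.81) = 30.97 m.
Total head at well B: h = z + ψ = 298.55 + 30.97 = 329.52 m.
Head difference: h(well H) − h(well B) = 333.95 − 329.52 = 4.43 m.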